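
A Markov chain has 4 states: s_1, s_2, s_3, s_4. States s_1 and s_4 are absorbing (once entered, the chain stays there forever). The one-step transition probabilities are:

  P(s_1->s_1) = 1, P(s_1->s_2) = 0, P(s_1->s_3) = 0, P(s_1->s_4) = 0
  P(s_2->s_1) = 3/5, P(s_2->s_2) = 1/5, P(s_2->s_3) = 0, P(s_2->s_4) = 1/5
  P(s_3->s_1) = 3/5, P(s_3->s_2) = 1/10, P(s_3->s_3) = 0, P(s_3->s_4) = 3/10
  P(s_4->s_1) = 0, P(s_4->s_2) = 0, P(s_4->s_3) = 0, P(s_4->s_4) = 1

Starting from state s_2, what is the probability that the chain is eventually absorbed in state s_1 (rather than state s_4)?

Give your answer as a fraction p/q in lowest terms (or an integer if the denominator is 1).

Let a_i = P(absorbed in s_1 | start in state i).
Boundary conditions: a_s_1 = 1, a_s_4 = 0.
For each transient state i, a_i = sum_j P(i->j) * a_j:
  a_s_2 = 3/5*a_s_1 + 1/5*a_s_2 + 0*a_s_3 + 1/5*a_s_4
  a_s_3 = 3/5*a_s_1 + 1/10*a_s_2 + 0*a_s_3 + 3/10*a_s_4

Substituting a_s_1 = 1 and a_s_4 = 0, rearrange to (I - Q) a = r where r[i] = P(i -> s_1):
  [4/5, 0] . (a_s_2, a_s_3) = 3/5
  [-1/10, 1] . (a_s_2, a_s_3) = 3/5

Solving yields:
  a_s_2 = 3/4
  a_s_3 = 27/40

Starting state is s_2, so the absorption probability is a_s_2 = 3/4.

Answer: 3/4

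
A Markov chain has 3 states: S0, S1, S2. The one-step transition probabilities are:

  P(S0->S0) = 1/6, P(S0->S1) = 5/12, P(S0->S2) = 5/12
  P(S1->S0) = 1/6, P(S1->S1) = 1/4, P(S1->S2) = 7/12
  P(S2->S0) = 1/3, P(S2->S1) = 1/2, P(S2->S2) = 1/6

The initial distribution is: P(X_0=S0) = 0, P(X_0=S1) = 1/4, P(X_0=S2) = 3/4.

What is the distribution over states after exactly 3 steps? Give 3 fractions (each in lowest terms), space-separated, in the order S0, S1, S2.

Propagating the distribution step by step (d_{t+1} = d_t * P):
d_0 = (S0=0, S1=1/4, S2=3/4)
  d_1[S0] = 0*1/6 + 1/4*1/6 + 3/4*1/3 = 7/24
  d_1[S1] = 0*5/12 + 1/4*1/4 + 3/4*1/2 = 7/16
  d_1[S2] = 0*5/12 + 1/4*7/12 + 3/4*1/6 = 13/48
d_1 = (S0=7/24, S1=7/16, S2=13/48)
  d_2[S0] = 7/24*1/6 + 7/16*1/6 + 13/48*1/3 = 61/288
  d_2[S1] = 7/24*5/12 + 7/16*1/4 + 13/48*1/2 = 211/576
  d_2[S2] = 7/24*5/12 + 7/16*7/12 + 13/48*1/6 = 27/64
d_2 = (S0=61/288, S1=211/576, S2=27/64)
  d_3[S0] = 61/288*1/6 + 211/576*1/6 + 27/64*1/3 = 91/384
  d_3[S1] = 61/288*5/12 + 211/576*1/4 + 27/64*1/2 = 2701/6912
  d_3[S2] = 61/288*5/12 + 211/576*7/12 + 27/64*1/6 = 2573/6912
d_3 = (S0=91/384, S1=2701/6912, S2=2573/6912)

Answer: 91/384 2701/6912 2573/6912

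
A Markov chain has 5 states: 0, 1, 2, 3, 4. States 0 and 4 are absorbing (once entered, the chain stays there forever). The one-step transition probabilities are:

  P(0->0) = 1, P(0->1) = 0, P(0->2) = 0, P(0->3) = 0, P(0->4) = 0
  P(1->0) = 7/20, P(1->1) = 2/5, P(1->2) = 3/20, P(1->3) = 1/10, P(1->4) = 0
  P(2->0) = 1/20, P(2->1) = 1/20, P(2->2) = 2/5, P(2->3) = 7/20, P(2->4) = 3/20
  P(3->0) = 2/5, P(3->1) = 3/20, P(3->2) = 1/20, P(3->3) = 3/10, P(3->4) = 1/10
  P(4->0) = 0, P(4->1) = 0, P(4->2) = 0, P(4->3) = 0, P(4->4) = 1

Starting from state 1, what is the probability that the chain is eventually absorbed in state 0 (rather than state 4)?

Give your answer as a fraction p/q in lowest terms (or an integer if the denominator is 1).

Let a_i = P(absorbed in 0 | start in state i).
Boundary conditions: a_0 = 1, a_4 = 0.
For each transient state i, a_i = sum_j P(i->j) * a_j:
  a_1 = 7/20*a_0 + 2/5*a_1 + 3/20*a_2 + 1/10*a_3 + 0*a_4
  a_2 = 1/20*a_0 + 1/20*a_1 + 2/5*a_2 + 7/20*a_3 + 3/20*a_4
  a_3 = 2/5*a_0 + 3/20*a_1 + 1/20*a_2 + 3/10*a_3 + 1/10*a_4

Substituting a_0 = 1 and a_4 = 0, rearrange to (I - Q) a = r where r[i] = P(i -> 0):
  [3/5, -3/20, -1/10] . (a_1, a_2, a_3) = 7/20
  [-1/20, 3/5, -7/20] . (a_1, a_2, a_3) = 1/20
  [-3/20, -1/20, 7/10] . (a_1, a_2, a_3) = 2/5

Solving yields:
  a_1 = 1531/1753
  a_2 = 1095/1753
  a_3 = 1408/1753

Starting state is 1, so the absorption probability is a_1 = 1531/1753.

Answer: 1531/1753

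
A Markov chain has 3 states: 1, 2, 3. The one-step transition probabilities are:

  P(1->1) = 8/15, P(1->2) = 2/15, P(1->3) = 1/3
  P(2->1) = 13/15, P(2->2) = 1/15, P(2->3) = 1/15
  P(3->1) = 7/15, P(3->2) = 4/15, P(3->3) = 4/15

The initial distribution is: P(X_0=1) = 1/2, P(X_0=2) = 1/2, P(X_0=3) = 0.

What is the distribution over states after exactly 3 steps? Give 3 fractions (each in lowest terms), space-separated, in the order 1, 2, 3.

Propagating the distribution step by step (d_{t+1} = d_t * P):
d_0 = (1=1/2, 2=1/2, 3=0)
  d_1[1] = 1/2*8/15 + 1/2*13/15 + 0*7/15 = 7/10
  d_1[2] = 1/2*2/15 + 1/2*1/15 + 0*4/15 = 1/10
  d_1[3] = 1/2*1/3 + 1/2*1/15 + 0*4/15 = 1/5
d_1 = (1=7/10, 2=1/10, 3=1/5)
  d_2[1] = 7/10*8/15 + 1/10*13/15 + 1/5*7/15 = 83/150
  d_2[2] = 7/10*2/15 + 1/10*1/15 + 1/5*4/15 = 23/150
  d_2[3] = 7/10*1/3 + 1/10*1/15 + 1/5*4/15 = 22/75
d_2 = (1=83/150, 2=23/150, 3=22/75)
  d_3[1] = 83/150*8/15 + 23/150*13/15 + 22/75*7/15 = 1271/2250
  d_3[2] = 83/150*2/15 + 23/150*1/15 + 22/75*4/15 = 73/450
  d_3[3] = 83/150*1/3 + 23/150*1/15 + 22/75*4/15 = 307/1125
d_3 = (1=1271/2250, 2=73/450, 3=307/1125)

Answer: 1271/2250 73/450 307/1125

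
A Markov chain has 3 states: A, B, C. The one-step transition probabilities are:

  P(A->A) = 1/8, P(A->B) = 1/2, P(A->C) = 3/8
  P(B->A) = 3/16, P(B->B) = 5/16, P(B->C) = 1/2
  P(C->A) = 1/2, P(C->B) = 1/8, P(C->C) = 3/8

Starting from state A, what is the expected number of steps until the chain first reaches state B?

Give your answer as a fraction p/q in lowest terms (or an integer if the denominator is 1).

Answer: 64/23

Derivation:
Let h_i = expected steps to first reach B from state i.
Boundary: h_B = 0.
First-step equations for the other states:
  h_A = 1 + 1/8*h_A + 1/2*h_B + 3/8*h_C
  h_C = 1 + 1/2*h_A + 1/8*h_B + 3/8*h_C

Substituting h_B = 0 and rearranging gives the linear system (I - Q) h = 1:
  [7/8, -3/8] . (h_A, h_C) = 1
  [-1/2, 5/8] . (h_A, h_C) = 1

Solving yields:
  h_A = 64/23
  h_C = 88/23

Starting state is A, so the expected hitting time is h_A = 64/23.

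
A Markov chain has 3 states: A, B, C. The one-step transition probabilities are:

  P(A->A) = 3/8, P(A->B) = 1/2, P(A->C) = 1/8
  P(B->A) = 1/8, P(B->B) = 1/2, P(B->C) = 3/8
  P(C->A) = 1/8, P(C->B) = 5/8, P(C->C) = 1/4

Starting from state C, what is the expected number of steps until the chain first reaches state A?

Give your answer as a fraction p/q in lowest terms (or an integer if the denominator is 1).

Answer: 8

Derivation:
Let h_i = expected steps to first reach A from state i.
Boundary: h_A = 0.
First-step equations for the other states:
  h_B = 1 + 1/8*h_A + 1/2*h_B + 3/8*h_C
  h_C = 1 + 1/8*h_A + 5/8*h_B + 1/4*h_C

Substituting h_A = 0 and rearranging gives the linear system (I - Q) h = 1:
  [1/2, -3/8] . (h_B, h_C) = 1
  [-5/8, 3/4] . (h_B, h_C) = 1

Solving yields:
  h_B = 8
  h_C = 8

Starting state is C, so the expected hitting time is h_C = 8.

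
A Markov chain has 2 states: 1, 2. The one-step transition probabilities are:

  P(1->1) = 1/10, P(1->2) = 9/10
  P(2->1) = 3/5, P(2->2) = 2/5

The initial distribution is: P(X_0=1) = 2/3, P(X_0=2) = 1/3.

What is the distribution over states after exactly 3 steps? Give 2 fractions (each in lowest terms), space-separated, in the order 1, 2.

Propagating the distribution step by step (d_{t+1} = d_t * P):
d_0 = (1=2/3, 2=1/3)
  d_1[1] = 2/3*1/10 + 1/3*3/5 = 4/15
  d_1[2] = 2/3*9/10 + 1/3*2/5 = 11/15
d_1 = (1=4/15, 2=11/15)
  d_2[1] = 4/15*1/10 + 11/15*3/5 = 7/15
  d_2[2] = 4/15*9/10 + 11/15*2/5 = 8/15
d_2 = (1=7/15, 2=8/15)
  d_3[1] = 7/15*1/10 + 8/15*3/5 = 11/30
  d_3[2] = 7/15*9/10 + 8/15*2/5 = 19/30
d_3 = (1=11/30, 2=19/30)

Answer: 11/30 19/30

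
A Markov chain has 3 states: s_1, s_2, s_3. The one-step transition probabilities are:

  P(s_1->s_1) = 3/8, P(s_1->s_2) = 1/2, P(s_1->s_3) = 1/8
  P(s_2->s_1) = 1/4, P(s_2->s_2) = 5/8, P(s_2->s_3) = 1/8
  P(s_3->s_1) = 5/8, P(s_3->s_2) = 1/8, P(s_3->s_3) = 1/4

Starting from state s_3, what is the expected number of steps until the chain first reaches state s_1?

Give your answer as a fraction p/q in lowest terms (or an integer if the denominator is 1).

Let h_i = expected steps to first reach s_1 from state i.
Boundary: h_s_1 = 0.
First-step equations for the other states:
  h_s_2 = 1 + 1/4*h_s_1 + 5/8*h_s_2 + 1/8*h_s_3
  h_s_3 = 1 + 5/8*h_s_1 + 1/8*h_s_2 + 1/4*h_s_3

Substituting h_s_1 = 0 and rearranging gives the linear system (I - Q) h = 1:
  [3/8, -1/8] . (h_s_2, h_s_3) = 1
  [-1/8, 3/4] . (h_s_2, h_s_3) = 1

Solving yields:
  h_s_2 = 56/17
  h_s_3 = 32/17

Starting state is s_3, so the expected hitting time is h_s_3 = 32/17.

Answer: 32/17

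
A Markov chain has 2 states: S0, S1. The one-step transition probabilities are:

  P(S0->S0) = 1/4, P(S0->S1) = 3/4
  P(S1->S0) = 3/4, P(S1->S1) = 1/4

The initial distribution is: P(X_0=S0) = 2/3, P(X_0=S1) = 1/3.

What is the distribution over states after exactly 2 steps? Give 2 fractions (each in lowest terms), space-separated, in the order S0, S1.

Propagating the distribution step by step (d_{t+1} = d_t * P):
d_0 = (S0=2/3, S1=1/3)
  d_1[S0] = 2/3*1/4 + 1/3*3/4 = 5/12
  d_1[S1] = 2/3*3/4 + 1/3*1/4 = 7/12
d_1 = (S0=5/12, S1=7/12)
  d_2[S0] = 5/12*1/4 + 7/12*3/4 = 13/24
  d_2[S1] = 5/12*3/4 + 7/12*1/4 = 11/24
d_2 = (S0=13/24, S1=11/24)

Answer: 13/24 11/24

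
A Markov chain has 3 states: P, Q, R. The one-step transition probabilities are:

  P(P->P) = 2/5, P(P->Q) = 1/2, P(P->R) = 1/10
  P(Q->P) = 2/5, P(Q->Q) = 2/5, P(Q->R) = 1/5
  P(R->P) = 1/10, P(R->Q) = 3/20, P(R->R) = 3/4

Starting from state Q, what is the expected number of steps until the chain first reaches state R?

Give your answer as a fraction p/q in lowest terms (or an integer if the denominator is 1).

Answer: 25/4

Derivation:
Let h_i = expected steps to first reach R from state i.
Boundary: h_R = 0.
First-step equations for the other states:
  h_P = 1 + 2/5*h_P + 1/2*h_Q + 1/10*h_R
  h_Q = 1 + 2/5*h_P + 2/5*h_Q + 1/5*h_R

Substituting h_R = 0 and rearranging gives the linear system (I - Q) h = 1:
  [3/5, -1/2] . (h_P, h_Q) = 1
  [-2/5, 3/5] . (h_P, h_Q) = 1

Solving yields:
  h_P = 55/8
  h_Q = 25/4

Starting state is Q, so the expected hitting time is h_Q = 25/4.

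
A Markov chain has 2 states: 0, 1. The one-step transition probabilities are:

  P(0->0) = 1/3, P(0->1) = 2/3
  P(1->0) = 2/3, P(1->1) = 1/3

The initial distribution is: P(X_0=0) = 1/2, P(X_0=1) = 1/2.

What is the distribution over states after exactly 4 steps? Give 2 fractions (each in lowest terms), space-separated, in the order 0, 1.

Answer: 1/2 1/2

Derivation:
Propagating the distribution step by step (d_{t+1} = d_t * P):
d_0 = (0=1/2, 1=1/2)
  d_1[0] = 1/2*1/3 + 1/2*2/3 = 1/2
  d_1[1] = 1/2*2/3 + 1/2*1/3 = 1/2
d_1 = (0=1/2, 1=1/2)
  d_2[0] = 1/2*1/3 + 1/2*2/3 = 1/2
  d_2[1] = 1/2*2/3 + 1/2*1/3 = 1/2
d_2 = (0=1/2, 1=1/2)
  d_3[0] = 1/2*1/3 + 1/2*2/3 = 1/2
  d_3[1] = 1/2*2/3 + 1/2*1/3 = 1/2
d_3 = (0=1/2, 1=1/2)
  d_4[0] = 1/2*1/3 + 1/2*2/3 = 1/2
  d_4[1] = 1/2*2/3 + 1/2*1/3 = 1/2
d_4 = (0=1/2, 1=1/2)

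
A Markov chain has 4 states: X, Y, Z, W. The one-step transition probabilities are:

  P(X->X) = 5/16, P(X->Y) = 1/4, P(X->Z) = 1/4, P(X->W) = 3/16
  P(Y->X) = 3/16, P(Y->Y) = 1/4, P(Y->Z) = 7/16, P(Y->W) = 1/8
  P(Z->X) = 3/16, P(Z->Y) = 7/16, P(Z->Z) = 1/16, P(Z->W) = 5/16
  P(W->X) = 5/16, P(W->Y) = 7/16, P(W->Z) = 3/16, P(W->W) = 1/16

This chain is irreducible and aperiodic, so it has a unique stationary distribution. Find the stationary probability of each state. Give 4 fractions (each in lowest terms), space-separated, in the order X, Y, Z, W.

The stationary distribution satisfies pi = pi * P, i.e.:
  pi_X = 5/16*pi_X + 3/16*pi_Y + 3/16*pi_Z + 5/16*pi_W
  pi_Y = 1/4*pi_X + 1/4*pi_Y + 7/16*pi_Z + 7/16*pi_W
  pi_Z = 1/4*pi_X + 7/16*pi_Y + 1/16*pi_Z + 3/16*pi_W
  pi_W = 3/16*pi_X + 1/8*pi_Y + 5/16*pi_Z + 1/16*pi_W
with normalization: pi_X + pi_Y + pi_Z + pi_W = 1.

Using the first 3 balance equations plus normalization, the linear system A*pi = b is:
  [-11/16, 3/16, 3/16, 5/16] . pi = 0
  [1/4, -3/4, 7/16, 7/16] . pi = 0
  [1/4, 7/16, -15/16, 3/16] . pi = 0
  [1, 1, 1, 1] . pi = 1

Solving yields:
  pi_X = 644/2689
  pi_Y = 889/2689
  pi_Z = 1363/5378
  pi_W = 949/5378

Verification (pi * P):
  644/2689*5/16 + 889/2689*3/16 + 1363/5378*3/16 + 949/5378*5/16 = 644/2689 = pi_X  (ok)
  644/2689*1/4 + 889/2689*1/4 + 1363/5378*7/16 + 949/5378*7/16 = 889/2689 = pi_Y  (ok)
  644/2689*1/4 + 889/2689*7/16 + 1363/5378*1/16 + 949/5378*3/16 = 1363/5378 = pi_Z  (ok)
  644/2689*3/16 + 889/2689*1/8 + 1363/5378*5/16 + 949/5378*1/16 = 949/5378 = pi_W  (ok)

Answer: 644/2689 889/2689 1363/5378 949/5378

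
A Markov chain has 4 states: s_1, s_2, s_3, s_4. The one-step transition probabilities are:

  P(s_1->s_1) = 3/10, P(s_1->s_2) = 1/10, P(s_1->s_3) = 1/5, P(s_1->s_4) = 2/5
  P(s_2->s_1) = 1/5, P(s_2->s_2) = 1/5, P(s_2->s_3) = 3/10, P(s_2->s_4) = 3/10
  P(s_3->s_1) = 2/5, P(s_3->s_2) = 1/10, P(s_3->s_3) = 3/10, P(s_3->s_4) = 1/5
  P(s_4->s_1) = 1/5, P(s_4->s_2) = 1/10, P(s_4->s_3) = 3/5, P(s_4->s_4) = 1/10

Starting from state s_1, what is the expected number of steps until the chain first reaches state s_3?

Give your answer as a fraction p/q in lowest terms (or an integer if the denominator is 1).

Answer: 130/43

Derivation:
Let h_i = expected steps to first reach s_3 from state i.
Boundary: h_s_3 = 0.
First-step equations for the other states:
  h_s_1 = 1 + 3/10*h_s_1 + 1/10*h_s_2 + 1/5*h_s_3 + 2/5*h_s_4
  h_s_2 = 1 + 1/5*h_s_1 + 1/5*h_s_2 + 3/10*h_s_3 + 3/10*h_s_4
  h_s_4 = 1 + 1/5*h_s_1 + 1/10*h_s_2 + 3/5*h_s_3 + 1/10*h_s_4

Substituting h_s_3 = 0 and rearranging gives the linear system (I - Q) h = 1:
  [7/10, -1/10, -2/5] . (h_s_1, h_s_2, h_s_4) = 1
  [-1/5, 4/5, -3/10] . (h_s_1, h_s_2, h_s_4) = 1
  [-1/5, -1/10, 9/10] . (h_s_1, h_s_2, h_s_4) = 1

Solving yields:
  h_s_1 = 130/43
  h_s_2 = 120/43
  h_s_4 = 90/43

Starting state is s_1, so the expected hitting time is h_s_1 = 130/43.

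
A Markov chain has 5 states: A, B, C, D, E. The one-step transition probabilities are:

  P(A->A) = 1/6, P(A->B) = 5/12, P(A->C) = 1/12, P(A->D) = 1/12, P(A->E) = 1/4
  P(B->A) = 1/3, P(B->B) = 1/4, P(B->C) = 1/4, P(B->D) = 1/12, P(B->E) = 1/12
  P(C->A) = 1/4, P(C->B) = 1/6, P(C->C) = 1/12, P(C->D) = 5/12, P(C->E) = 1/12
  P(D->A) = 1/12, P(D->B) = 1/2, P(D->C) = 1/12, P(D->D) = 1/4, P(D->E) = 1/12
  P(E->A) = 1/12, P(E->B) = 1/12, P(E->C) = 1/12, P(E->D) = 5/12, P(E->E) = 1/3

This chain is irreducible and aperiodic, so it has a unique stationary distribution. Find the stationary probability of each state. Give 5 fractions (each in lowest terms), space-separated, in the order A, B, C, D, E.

The stationary distribution satisfies pi = pi * P, i.e.:
  pi_A = 1/6*pi_A + 1/3*pi_B + 1/4*pi_C + 1/12*pi_D + 1/12*pi_E
  pi_B = 5/12*pi_A + 1/4*pi_B + 1/6*pi_C + 1/2*pi_D + 1/12*pi_E
  pi_C = 1/12*pi_A + 1/4*pi_B + 1/12*pi_C + 1/12*pi_D + 1/12*pi_E
  pi_D = 1/12*pi_A + 1/12*pi_B + 5/12*pi_C + 1/4*pi_D + 5/12*pi_E
  pi_E = 1/4*pi_A + 1/12*pi_B + 1/12*pi_C + 1/12*pi_D + 1/3*pi_E
with normalization: pi_A + pi_B + pi_C + pi_D + pi_E = 1.

Using the first 4 balance equations plus normalization, the linear system A*pi = b is:
  [-5/6, 1/3, 1/4, 1/12, 1/12] . pi = 0
  [5/12, -3/4, 1/6, 1/2, 1/12] . pi = 0
  [1/12, 1/4, -11/12, 1/12, 1/12] . pi = 0
  [1/12, 1/12, 5/12, -3/4, 5/12] . pi = 0
  [1, 1, 1, 1, 1] . pi = 1

Solving yields:
  pi_A = 1907/9686
  pi_B = 2903/9686
  pi_C = 1291/9686
  pi_D = 2085/9686
  pi_E = 750/4843

Verification (pi * P):
  1907/9686*1/6 + 2903/9686*1/3 + 1291/9686*1/4 + 2085/9686*1/12 + 750/4843*1/12 = 1907/9686 = pi_A  (ok)
  1907/9686*5/12 + 2903/9686*1/4 + 1291/9686*1/6 + 2085/9686*1/2 + 750/4843*1/12 = 2903/9686 = pi_B  (ok)
  1907/9686*1/12 + 2903/9686*1/4 + 1291/9686*1/12 + 2085/9686*1/12 + 750/4843*1/12 = 1291/9686 = pi_C  (ok)
  1907/9686*1/12 + 2903/9686*1/12 + 1291/9686*5/12 + 2085/9686*1/4 + 750/4843*5/12 = 2085/9686 = pi_D  (ok)
  1907/9686*1/4 + 2903/9686*1/12 + 1291/9686*1/12 + 2085/9686*1/12 + 750/4843*1/3 = 750/4843 = pi_E  (ok)

Answer: 1907/9686 2903/9686 1291/9686 2085/9686 750/4843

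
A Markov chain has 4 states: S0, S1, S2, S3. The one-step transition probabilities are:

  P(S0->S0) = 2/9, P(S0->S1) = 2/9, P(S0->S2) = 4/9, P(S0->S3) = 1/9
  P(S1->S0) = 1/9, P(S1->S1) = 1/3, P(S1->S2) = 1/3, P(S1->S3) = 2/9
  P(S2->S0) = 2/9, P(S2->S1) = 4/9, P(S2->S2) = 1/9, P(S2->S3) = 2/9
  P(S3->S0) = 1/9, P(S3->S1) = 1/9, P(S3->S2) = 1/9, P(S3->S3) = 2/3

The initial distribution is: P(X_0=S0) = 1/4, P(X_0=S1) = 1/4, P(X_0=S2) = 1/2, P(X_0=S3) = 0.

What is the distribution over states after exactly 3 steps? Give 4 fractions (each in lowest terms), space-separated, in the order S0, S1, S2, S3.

Answer: 17/108 817/2916 56/243 242/729

Derivation:
Propagating the distribution step by step (d_{t+1} = d_t * P):
d_0 = (S0=1/4, S1=1/4, S2=1/2, S3=0)
  d_1[S0] = 1/4*2/9 + 1/4*1/9 + 1/2*2/9 + 0*1/9 = 7/36
  d_1[S1] = 1/4*2/9 + 1/4*1/3 + 1/2*4/9 + 0*1/9 = 13/36
  d_1[S2] = 1/4*4/9 + 1/4*1/3 + 1/2*1/9 + 0*1/9 = 1/4
  d_1[S3] = 1/4*1/9 + 1/4*2/9 + 1/2*2/9 + 0*2/3 = 7/36
d_1 = (S0=7/36, S1=13/36, S2=1/4, S3=7/36)
  d_2[S0] = 7/36*2/9 + 13/36*1/9 + 1/4*2/9 + 7/36*1/9 = 13/81
  d_2[S1] = 7/36*2/9 + 13/36*1/3 + 1/4*4/9 + 7/36*1/9 = 8/27
  d_2[S2] = 7/36*4/9 + 13/36*1/3 + 1/4*1/9 + 7/36*1/9 = 83/324
  d_2[S3] = 7/36*1/9 + 13/36*2/9 + 1/4*2/9 + 7/36*2/3 = 31/108
d_2 = (S0=13/81, S1=8/27, S2=83/324, S3=31/108)
  d_3[S0] = 13/81*2/9 + 8/27*1/9 + 83/324*2/9 + 31/108*1/9 = 17/108
  d_3[S1] = 13/81*2/9 + 8/27*1/3 + 83/324*4/9 + 31/108*1/9 = 817/2916
  d_3[S2] = 13/81*4/9 + 8/27*1/3 + 83/324*1/9 + 31/108*1/9 = 56/243
  d_3[S3] = 13/81*1/9 + 8/27*2/9 + 83/324*2/9 + 31/108*2/3 = 242/729
d_3 = (S0=17/108, S1=817/2916, S2=56/243, S3=242/729)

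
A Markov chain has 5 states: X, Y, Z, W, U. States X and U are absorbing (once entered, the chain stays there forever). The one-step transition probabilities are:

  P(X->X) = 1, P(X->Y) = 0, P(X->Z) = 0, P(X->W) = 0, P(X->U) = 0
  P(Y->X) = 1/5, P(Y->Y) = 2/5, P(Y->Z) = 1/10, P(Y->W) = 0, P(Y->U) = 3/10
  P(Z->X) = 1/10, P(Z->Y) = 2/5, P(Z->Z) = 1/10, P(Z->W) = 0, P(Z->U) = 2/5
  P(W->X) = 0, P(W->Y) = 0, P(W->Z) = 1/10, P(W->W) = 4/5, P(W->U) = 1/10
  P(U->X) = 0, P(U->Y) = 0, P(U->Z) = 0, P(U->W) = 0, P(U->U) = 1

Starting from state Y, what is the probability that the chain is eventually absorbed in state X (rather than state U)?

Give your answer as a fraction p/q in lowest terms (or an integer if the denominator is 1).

Let a_i = P(absorbed in X | start in state i).
Boundary conditions: a_X = 1, a_U = 0.
For each transient state i, a_i = sum_j P(i->j) * a_j:
  a_Y = 1/5*a_X + 2/5*a_Y + 1/10*a_Z + 0*a_W + 3/10*a_U
  a_Z = 1/10*a_X + 2/5*a_Y + 1/10*a_Z + 0*a_W + 2/5*a_U
  a_W = 0*a_X + 0*a_Y + 1/10*a_Z + 4/5*a_W + 1/10*a_U

Substituting a_X = 1 and a_U = 0, rearrange to (I - Q) a = r where r[i] = P(i -> X):
  [3/5, -1/10, 0] . (a_Y, a_Z, a_W) = 1/5
  [-2/5, 9/10, 0] . (a_Y, a_Z, a_W) = 1/10
  [0, -1/10, 1/5] . (a_Y, a_Z, a_W) = 0

Solving yields:
  a_Y = 19/50
  a_Z = 7/25
  a_W = 7/50

Starting state is Y, so the absorption probability is a_Y = 19/50.

Answer: 19/50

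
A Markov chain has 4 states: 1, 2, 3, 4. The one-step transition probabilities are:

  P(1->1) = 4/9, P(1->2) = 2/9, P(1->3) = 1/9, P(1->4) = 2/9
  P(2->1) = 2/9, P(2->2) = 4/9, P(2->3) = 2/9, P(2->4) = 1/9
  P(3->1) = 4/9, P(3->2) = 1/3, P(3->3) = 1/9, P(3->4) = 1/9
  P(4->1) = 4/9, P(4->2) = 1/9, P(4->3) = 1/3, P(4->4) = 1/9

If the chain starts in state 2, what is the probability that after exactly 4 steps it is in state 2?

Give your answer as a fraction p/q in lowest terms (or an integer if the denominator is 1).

Computing P^4 by repeated multiplication:
P^1 =
  1: [4/9, 2/9, 1/9, 2/9]
  2: [2/9, 4/9, 2/9, 1/9]
  3: [4/9, 1/3, 1/9, 1/9]
  4: [4/9, 1/9, 1/3, 1/9]
P^2 =
  1: [32/81, 7/27, 5/27, 13/81]
  2: [28/81, 1/3, 5/27, 11/81]
  3: [10/27, 8/27, 14/81, 13/81]
  4: [34/81, 22/81, 4/27, 13/81]
P^3 =
  1: [94/243, 206/729, 128/729, 113/729]
  2: [10/27, 220/729, 130/729, 109/729]
  3: [92/243, 211/729, 131/729, 37/243]
  4: [280/729, 205/729, 43/243, 115/729]
P^4 =
  1: [2504/6561, 1885/6561, 43/243, 337/2187]
  2: [2476/6561, 1919/6561, 389/2187, 37/243]
  3: [2494/6561, 1900/6561, 1162/6561, 335/2187]
  4: [2506/6561, 1882/6561, 388/2187, 1009/6561]

(P^4)[2 -> 2] = 1919/6561

Answer: 1919/6561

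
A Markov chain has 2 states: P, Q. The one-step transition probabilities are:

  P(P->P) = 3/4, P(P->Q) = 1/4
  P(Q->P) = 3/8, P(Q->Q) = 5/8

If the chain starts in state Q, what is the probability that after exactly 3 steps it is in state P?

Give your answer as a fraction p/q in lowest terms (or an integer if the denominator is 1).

Answer: 291/512

Derivation:
Computing P^3 by repeated multiplication:
P^1 =
  P: [3/4, 1/4]
  Q: [3/8, 5/8]
P^2 =
  P: [21/32, 11/32]
  Q: [33/64, 31/64]
P^3 =
  P: [159/256, 97/256]
  Q: [291/512, 221/512]

(P^3)[Q -> P] = 291/512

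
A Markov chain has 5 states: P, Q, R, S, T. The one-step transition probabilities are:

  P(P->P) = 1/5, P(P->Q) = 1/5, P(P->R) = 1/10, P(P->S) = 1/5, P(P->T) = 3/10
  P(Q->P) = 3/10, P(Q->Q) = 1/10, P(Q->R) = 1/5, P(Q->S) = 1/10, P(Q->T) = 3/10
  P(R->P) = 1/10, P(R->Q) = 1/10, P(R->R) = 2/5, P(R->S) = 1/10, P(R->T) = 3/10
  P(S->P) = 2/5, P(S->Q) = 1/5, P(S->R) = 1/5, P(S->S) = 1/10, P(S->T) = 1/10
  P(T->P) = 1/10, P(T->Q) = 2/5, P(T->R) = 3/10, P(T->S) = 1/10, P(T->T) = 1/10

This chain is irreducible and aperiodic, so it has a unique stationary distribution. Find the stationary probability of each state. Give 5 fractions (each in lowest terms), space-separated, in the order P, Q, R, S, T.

The stationary distribution satisfies pi = pi * P, i.e.:
  pi_P = 1/5*pi_P + 3/10*pi_Q + 1/10*pi_R + 2/5*pi_S + 1/10*pi_T
  pi_Q = 1/5*pi_P + 1/10*pi_Q + 1/10*pi_R + 1/5*pi_S + 2/5*pi_T
  pi_R = 1/10*pi_P + 1/5*pi_Q + 2/5*pi_R + 1/5*pi_S + 3/10*pi_T
  pi_S = 1/5*pi_P + 1/10*pi_Q + 1/10*pi_R + 1/10*pi_S + 1/10*pi_T
  pi_T = 3/10*pi_P + 3/10*pi_Q + 3/10*pi_R + 1/10*pi_S + 1/10*pi_T
with normalization: pi_P + pi_Q + pi_R + pi_S + pi_T = 1.

Using the first 4 balance equations plus normalization, the linear system A*pi = b is:
  [-4/5, 3/10, 1/10, 2/5, 1/10] . pi = 0
  [1/5, -9/10, 1/10, 1/5, 2/5] . pi = 0
  [1/10, 1/5, -3/5, 1/5, 3/10] . pi = 0
  [1/5, 1/10, 1/10, -9/10, 1/10] . pi = 0
  [1, 1, 1, 1, 1] . pi = 1

Solving yields:
  pi_P = 166/849
  pi_Q = 227/1132
  pi_R = 2591/10188
  pi_S = 203/1698
  pi_T = 586/2547

Verification (pi * P):
  166/849*1/5 + 227/1132*3/10 + 2591/10188*1/10 + 203/1698*2/5 + 586/2547*1/10 = 166/849 = pi_P  (ok)
  166/849*1/5 + 227/1132*1/10 + 2591/10188*1/10 + 203/1698*1/5 + 586/2547*2/5 = 227/1132 = pi_Q  (ok)
  166/849*1/10 + 227/1132*1/5 + 2591/10188*2/5 + 203/1698*1/5 + 586/2547*3/10 = 2591/10188 = pi_R  (ok)
  166/849*1/5 + 227/1132*1/10 + 2591/10188*1/10 + 203/1698*1/10 + 586/2547*1/10 = 203/1698 = pi_S  (ok)
  166/849*3/10 + 227/1132*3/10 + 2591/10188*3/10 + 203/1698*1/10 + 586/2547*1/10 = 586/2547 = pi_T  (ok)

Answer: 166/849 227/1132 2591/10188 203/1698 586/2547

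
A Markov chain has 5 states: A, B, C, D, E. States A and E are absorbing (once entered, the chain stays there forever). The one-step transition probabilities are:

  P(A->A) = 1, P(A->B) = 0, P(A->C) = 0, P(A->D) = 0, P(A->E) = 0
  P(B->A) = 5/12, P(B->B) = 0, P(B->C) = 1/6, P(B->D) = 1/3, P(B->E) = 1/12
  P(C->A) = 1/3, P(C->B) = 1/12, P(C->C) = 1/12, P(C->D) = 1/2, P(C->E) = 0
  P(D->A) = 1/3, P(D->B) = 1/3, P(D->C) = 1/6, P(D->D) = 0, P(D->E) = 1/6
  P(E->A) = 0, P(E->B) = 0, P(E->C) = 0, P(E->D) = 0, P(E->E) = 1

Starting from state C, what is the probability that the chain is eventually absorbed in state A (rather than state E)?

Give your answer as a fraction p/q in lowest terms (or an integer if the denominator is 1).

Let a_i = P(absorbed in A | start in state i).
Boundary conditions: a_A = 1, a_E = 0.
For each transient state i, a_i = sum_j P(i->j) * a_j:
  a_B = 5/12*a_A + 0*a_B + 1/6*a_C + 1/3*a_D + 1/12*a_E
  a_C = 1/3*a_A + 1/12*a_B + 1/12*a_C + 1/2*a_D + 0*a_E
  a_D = 1/3*a_A + 1/3*a_B + 1/6*a_C + 0*a_D + 1/6*a_E

Substituting a_A = 1 and a_E = 0, rearrange to (I - Q) a = r where r[i] = P(i -> A):
  [1, -1/6, -1/3] . (a_B, a_C, a_D) = 5/12
  [-1/12, 11/12, -1/2] . (a_B, a_C, a_D) = 1/3
  [-1/3, -1/6, 1] . (a_B, a_C, a_D) = 1/3

Solving yields:
  a_B = 119/148
  a_C = 249/296
  a_D = 439/592

Starting state is C, so the absorption probability is a_C = 249/296.

Answer: 249/296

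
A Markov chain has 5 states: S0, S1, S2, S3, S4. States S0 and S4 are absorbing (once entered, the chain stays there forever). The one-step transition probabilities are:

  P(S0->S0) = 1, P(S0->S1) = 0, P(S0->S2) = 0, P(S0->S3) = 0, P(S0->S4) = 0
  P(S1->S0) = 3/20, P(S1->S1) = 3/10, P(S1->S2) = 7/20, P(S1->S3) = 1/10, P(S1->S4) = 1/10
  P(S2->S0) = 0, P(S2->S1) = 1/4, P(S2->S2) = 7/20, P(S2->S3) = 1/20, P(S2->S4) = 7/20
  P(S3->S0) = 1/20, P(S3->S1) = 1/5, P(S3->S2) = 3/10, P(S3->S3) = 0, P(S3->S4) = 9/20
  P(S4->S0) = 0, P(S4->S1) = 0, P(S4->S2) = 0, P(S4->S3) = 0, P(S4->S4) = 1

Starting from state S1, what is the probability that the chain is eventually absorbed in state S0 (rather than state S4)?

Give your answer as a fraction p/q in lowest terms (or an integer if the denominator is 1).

Let a_i = P(absorbed in S0 | start in state i).
Boundary conditions: a_S0 = 1, a_S4 = 0.
For each transient state i, a_i = sum_j P(i->j) * a_j:
  a_S1 = 3/20*a_S0 + 3/10*a_S1 + 7/20*a_S2 + 1/10*a_S3 + 1/10*a_S4
  a_S2 = 0*a_S0 + 1/4*a_S1 + 7/20*a_S2 + 1/20*a_S3 + 7/20*a_S4
  a_S3 = 1/20*a_S0 + 1/5*a_S1 + 3/10*a_S2 + 0*a_S3 + 9/20*a_S4

Substituting a_S0 = 1 and a_S4 = 0, rearrange to (I - Q) a = r where r[i] = P(i -> S0):
  [7/10, -7/20, -1/10] . (a_S1, a_S2, a_S3) = 3/20
  [-1/4, 13/20, -1/20] . (a_S1, a_S2, a_S3) = 0
  [-1/5, -3/10, 1] . (a_S1, a_S2, a_S3) = 1/20

Solving yields:
  a_S1 = 265/888
  a_S2 = 14/111
  a_S3 = 131/888

Starting state is S1, so the absorption probability is a_S1 = 265/888.

Answer: 265/888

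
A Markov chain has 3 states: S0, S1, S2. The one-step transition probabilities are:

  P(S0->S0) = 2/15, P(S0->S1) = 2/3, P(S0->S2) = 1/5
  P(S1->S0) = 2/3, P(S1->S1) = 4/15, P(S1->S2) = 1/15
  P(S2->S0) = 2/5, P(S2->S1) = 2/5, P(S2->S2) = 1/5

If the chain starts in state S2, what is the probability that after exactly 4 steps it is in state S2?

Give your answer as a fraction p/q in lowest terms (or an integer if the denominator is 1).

Answer: 2371/16875

Derivation:
Computing P^4 by repeated multiplication:
P^1 =
  S0: [2/15, 2/3, 1/5]
  S1: [2/3, 4/15, 1/15]
  S2: [2/5, 2/5, 1/5]
P^2 =
  S0: [122/225, 26/75, 1/9]
  S1: [22/75, 122/225, 37/225]
  S2: [2/5, 34/75, 11/75]
P^3 =
  S0: [1174/3375, 1682/3375, 173/1125]
  S1: [1574/3375, 274/675, 431/3375]
  S2: [466/1125, 502/1125, 157/1125]
P^4 =
  S0: [22282/50625, 2398/5625, 6761/50625]
  S1: [6478/16875, 23806/50625, 1477/10125]
  S2: [766/1875, 1522/3375, 2371/16875]

(P^4)[S2 -> S2] = 2371/16875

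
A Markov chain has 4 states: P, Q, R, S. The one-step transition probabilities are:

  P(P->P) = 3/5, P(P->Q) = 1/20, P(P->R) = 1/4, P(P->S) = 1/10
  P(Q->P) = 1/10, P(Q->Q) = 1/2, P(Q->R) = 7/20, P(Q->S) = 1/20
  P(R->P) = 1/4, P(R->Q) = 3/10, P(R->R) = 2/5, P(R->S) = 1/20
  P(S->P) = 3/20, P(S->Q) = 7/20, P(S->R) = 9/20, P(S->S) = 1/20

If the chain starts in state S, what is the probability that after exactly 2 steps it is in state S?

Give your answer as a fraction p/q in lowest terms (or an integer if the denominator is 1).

Answer: 23/400

Derivation:
Computing P^2 by repeated multiplication:
P^1 =
  P: [3/5, 1/20, 1/4, 1/10]
  Q: [1/10, 1/2, 7/20, 1/20]
  R: [1/4, 3/10, 2/5, 1/20]
  S: [3/20, 7/20, 9/20, 1/20]
P^2 =
  P: [177/400, 33/200, 5/16, 2/25]
  Q: [41/200, 151/400, 29/80, 11/200]
  R: [23/80, 3/10, 7/20, 1/16]
  S: [49/200, 67/200, 29/80, 23/400]

(P^2)[S -> S] = 23/400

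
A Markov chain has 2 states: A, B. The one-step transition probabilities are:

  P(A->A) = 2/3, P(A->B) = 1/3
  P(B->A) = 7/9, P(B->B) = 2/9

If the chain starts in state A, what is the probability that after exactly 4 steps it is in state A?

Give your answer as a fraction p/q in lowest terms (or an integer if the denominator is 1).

Answer: 1531/2187

Derivation:
Computing P^4 by repeated multiplication:
P^1 =
  A: [2/3, 1/3]
  B: [7/9, 2/9]
P^2 =
  A: [19/27, 8/27]
  B: [56/81, 25/81]
P^3 =
  A: [170/243, 73/243]
  B: [511/729, 218/729]
P^4 =
  A: [1531/2187, 656/2187]
  B: [4592/6561, 1969/6561]

(P^4)[A -> A] = 1531/2187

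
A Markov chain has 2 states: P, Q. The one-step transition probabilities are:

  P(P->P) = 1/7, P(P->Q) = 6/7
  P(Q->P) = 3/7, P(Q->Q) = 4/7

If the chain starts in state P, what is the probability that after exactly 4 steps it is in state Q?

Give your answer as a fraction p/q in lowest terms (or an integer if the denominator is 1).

Computing P^4 by repeated multiplication:
P^1 =
  P: [1/7, 6/7]
  Q: [3/7, 4/7]
P^2 =
  P: [19/49, 30/49]
  Q: [15/49, 34/49]
P^3 =
  P: [109/343, 234/343]
  Q: [117/343, 226/343]
P^4 =
  P: [811/2401, 1590/2401]
  Q: [795/2401, 1606/2401]

(P^4)[P -> Q] = 1590/2401

Answer: 1590/2401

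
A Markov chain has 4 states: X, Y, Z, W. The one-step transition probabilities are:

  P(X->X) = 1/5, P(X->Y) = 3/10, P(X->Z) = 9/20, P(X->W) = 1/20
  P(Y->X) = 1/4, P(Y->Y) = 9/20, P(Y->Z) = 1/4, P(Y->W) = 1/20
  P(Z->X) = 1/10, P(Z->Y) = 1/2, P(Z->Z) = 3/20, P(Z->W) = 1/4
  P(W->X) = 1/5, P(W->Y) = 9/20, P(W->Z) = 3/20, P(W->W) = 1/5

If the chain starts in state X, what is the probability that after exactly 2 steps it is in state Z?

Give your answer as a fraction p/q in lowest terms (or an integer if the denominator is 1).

Computing P^2 by repeated multiplication:
P^1 =
  X: [1/5, 3/10, 9/20, 1/20]
  Y: [1/4, 9/20, 1/4, 1/20]
  Z: [1/10, 1/2, 3/20, 1/4]
  W: [1/5, 9/20, 3/20, 1/5]
P^2 =
  X: [17/100, 177/400, 6/25, 59/400]
  Y: [79/400, 17/40, 27/100, 43/400]
  Z: [21/100, 177/400, 23/100, 47/400]
  W: [83/400, 171/400, 51/200, 11/100]

(P^2)[X -> Z] = 6/25

Answer: 6/25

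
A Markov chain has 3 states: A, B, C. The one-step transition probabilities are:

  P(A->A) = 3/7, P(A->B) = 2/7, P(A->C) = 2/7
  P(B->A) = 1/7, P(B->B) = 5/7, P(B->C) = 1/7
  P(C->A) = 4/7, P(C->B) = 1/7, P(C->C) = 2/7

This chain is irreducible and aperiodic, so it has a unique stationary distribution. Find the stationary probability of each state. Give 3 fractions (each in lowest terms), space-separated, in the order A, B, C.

Answer: 1/3 4/9 2/9

Derivation:
The stationary distribution satisfies pi = pi * P, i.e.:
  pi_A = 3/7*pi_A + 1/7*pi_B + 4/7*pi_C
  pi_B = 2/7*pi_A + 5/7*pi_B + 1/7*pi_C
  pi_C = 2/7*pi_A + 1/7*pi_B + 2/7*pi_C
with normalization: pi_A + pi_B + pi_C = 1.

Using the first 2 balance equations plus normalization, the linear system A*pi = b is:
  [-4/7, 1/7, 4/7] . pi = 0
  [2/7, -2/7, 1/7] . pi = 0
  [1, 1, 1] . pi = 1

Solving yields:
  pi_A = 1/3
  pi_B = 4/9
  pi_C = 2/9

Verification (pi * P):
  1/3*3/7 + 4/9*1/7 + 2/9*4/7 = 1/3 = pi_A  (ok)
  1/3*2/7 + 4/9*5/7 + 2/9*1/7 = 4/9 = pi_B  (ok)
  1/3*2/7 + 4/9*1/7 + 2/9*2/7 = 2/9 = pi_C  (ok)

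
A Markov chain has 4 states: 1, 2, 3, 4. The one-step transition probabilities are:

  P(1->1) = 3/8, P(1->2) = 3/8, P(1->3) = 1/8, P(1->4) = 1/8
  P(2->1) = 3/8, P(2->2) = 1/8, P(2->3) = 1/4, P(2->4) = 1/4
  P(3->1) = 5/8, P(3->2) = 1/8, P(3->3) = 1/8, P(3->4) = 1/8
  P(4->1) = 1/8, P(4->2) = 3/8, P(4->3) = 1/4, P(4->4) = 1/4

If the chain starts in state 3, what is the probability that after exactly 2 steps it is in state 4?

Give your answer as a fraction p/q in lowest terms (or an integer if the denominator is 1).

Computing P^2 by repeated multiplication:
P^1 =
  1: [3/8, 3/8, 1/8, 1/8]
  2: [3/8, 1/8, 1/4, 1/4]
  3: [5/8, 1/8, 1/8, 1/8]
  4: [1/8, 3/8, 1/4, 1/4]
P^2 =
  1: [3/8, 1/4, 3/16, 3/16]
  2: [3/8, 9/32, 11/64, 11/64]
  3: [3/8, 5/16, 5/32, 5/32]
  4: [3/8, 7/32, 13/64, 13/64]

(P^2)[3 -> 4] = 5/32

Answer: 5/32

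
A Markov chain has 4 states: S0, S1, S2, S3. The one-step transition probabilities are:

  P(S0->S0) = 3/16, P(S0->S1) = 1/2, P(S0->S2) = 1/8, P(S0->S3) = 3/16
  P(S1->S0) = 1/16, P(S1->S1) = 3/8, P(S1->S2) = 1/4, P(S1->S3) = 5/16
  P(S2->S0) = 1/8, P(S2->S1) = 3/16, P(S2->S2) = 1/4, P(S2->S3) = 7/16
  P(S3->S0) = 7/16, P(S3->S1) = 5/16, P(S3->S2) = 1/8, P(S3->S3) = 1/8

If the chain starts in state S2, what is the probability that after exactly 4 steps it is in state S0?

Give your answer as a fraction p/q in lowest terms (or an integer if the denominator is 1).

Answer: 1599/8192

Derivation:
Computing P^4 by repeated multiplication:
P^1 =
  S0: [3/16, 1/2, 1/8, 3/16]
  S1: [1/16, 3/8, 1/4, 5/16]
  S2: [1/8, 3/16, 1/4, 7/16]
  S3: [7/16, 5/16, 1/8, 1/8]
P^2 =
  S0: [21/128, 93/256, 13/64, 69/256]
  S1: [13/64, 81/256, 13/64, 71/256]
  S2: [33/128, 81/256, 23/128, 63/256]
  S3: [11/64, 51/128, 23/128, 1/4]
P^3 =
  S0: [403/2048, 1395/4096, 401/2048, 1093/4096]
  S1: [419/2048, 1413/4096, 389/2048, 1067/4096]
  S2: [203/1024, 1467/4096, 383/2048, 1051/4096]
  S3: [387/2048, 711/2048, 101/512, 273/1024]
P^4 =
  S0: [3267/16384, 22689/65536, 6293/32768, 17193/65536]
  S1: [1619/8192, 22851/65536, 6287/32768, 17159/65536]
  S2: [1599/8192, 22851/65536, 6329/32768, 17235/65536]
  S3: [3251/16384, 1413/4096, 3163/16384, 2159/8192]

(P^4)[S2 -> S0] = 1599/8192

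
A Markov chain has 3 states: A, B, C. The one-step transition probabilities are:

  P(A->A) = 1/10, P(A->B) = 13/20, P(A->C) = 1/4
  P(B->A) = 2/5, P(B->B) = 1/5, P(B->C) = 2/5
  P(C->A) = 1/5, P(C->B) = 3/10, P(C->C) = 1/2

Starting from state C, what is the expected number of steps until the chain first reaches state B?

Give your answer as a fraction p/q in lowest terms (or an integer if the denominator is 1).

Let h_i = expected steps to first reach B from state i.
Boundary: h_B = 0.
First-step equations for the other states:
  h_A = 1 + 1/10*h_A + 13/20*h_B + 1/4*h_C
  h_C = 1 + 1/5*h_A + 3/10*h_B + 1/2*h_C

Substituting h_B = 0 and rearranging gives the linear system (I - Q) h = 1:
  [9/10, -1/4] . (h_A, h_C) = 1
  [-1/5, 1/2] . (h_A, h_C) = 1

Solving yields:
  h_A = 15/8
  h_C = 11/4

Starting state is C, so the expected hitting time is h_C = 11/4.

Answer: 11/4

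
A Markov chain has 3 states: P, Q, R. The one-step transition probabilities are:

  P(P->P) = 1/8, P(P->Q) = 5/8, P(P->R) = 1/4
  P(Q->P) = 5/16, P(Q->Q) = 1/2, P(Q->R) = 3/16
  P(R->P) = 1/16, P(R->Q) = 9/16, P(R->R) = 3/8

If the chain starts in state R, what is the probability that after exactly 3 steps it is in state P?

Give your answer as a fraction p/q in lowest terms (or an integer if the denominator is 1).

Answer: 853/4096

Derivation:
Computing P^3 by repeated multiplication:
P^1 =
  P: [1/8, 5/8, 1/4]
  Q: [5/16, 1/2, 3/16]
  R: [1/16, 9/16, 3/8]
P^2 =
  P: [29/128, 17/32, 31/128]
  Q: [53/256, 141/256, 31/128]
  R: [53/256, 17/32, 67/256]
P^3 =
  P: [429/2048, 1113/2048, 253/1024]
  Q: [873/4096, 277/512, 1007/4096]
  R: [853/4096, 2221/4096, 511/2048]

(P^3)[R -> P] = 853/4096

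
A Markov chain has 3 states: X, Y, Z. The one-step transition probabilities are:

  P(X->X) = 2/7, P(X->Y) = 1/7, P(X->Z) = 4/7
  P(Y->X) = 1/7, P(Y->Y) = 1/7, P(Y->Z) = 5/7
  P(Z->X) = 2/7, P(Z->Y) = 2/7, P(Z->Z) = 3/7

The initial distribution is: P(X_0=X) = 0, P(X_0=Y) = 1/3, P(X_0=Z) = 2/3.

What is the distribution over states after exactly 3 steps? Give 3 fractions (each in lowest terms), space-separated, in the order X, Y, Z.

Answer: 262/1029 75/343 542/1029

Derivation:
Propagating the distribution step by step (d_{t+1} = d_t * P):
d_0 = (X=0, Y=1/3, Z=2/3)
  d_1[X] = 0*2/7 + 1/3*1/7 + 2/3*2/7 = 5/21
  d_1[Y] = 0*1/7 + 1/3*1/7 + 2/3*2/7 = 5/21
  d_1[Z] = 0*4/7 + 1/3*5/7 + 2/3*3/7 = 11/21
d_1 = (X=5/21, Y=5/21, Z=11/21)
  d_2[X] = 5/21*2/7 + 5/21*1/7 + 11/21*2/7 = 37/147
  d_2[Y] = 5/21*1/7 + 5/21*1/7 + 11/21*2/7 = 32/147
  d_2[Z] = 5/21*4/7 + 5/21*5/7 + 11/21*3/7 = 26/49
d_2 = (X=37/147, Y=32/147, Z=26/49)
  d_3[X] = 37/147*2/7 + 32/147*1/7 + 26/49*2/7 = 262/1029
  d_3[Y] = 37/147*1/7 + 32/147*1/7 + 26/49*2/7 = 75/343
  d_3[Z] = 37/147*4/7 + 32/147*5/7 + 26/49*3/7 = 542/1029
d_3 = (X=262/1029, Y=75/343, Z=542/1029)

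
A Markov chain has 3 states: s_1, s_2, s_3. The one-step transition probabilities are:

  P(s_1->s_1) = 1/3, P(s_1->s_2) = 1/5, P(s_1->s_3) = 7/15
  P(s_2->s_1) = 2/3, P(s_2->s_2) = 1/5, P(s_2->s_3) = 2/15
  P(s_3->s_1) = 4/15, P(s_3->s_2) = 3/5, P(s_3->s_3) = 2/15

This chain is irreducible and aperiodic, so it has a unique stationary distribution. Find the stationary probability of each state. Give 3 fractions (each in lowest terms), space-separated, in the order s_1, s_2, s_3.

The stationary distribution satisfies pi = pi * P, i.e.:
  pi_s_1 = 1/3*pi_s_1 + 2/3*pi_s_2 + 4/15*pi_s_3
  pi_s_2 = 1/5*pi_s_1 + 1/5*pi_s_2 + 3/5*pi_s_3
  pi_s_3 = 7/15*pi_s_1 + 2/15*pi_s_2 + 2/15*pi_s_3
with normalization: pi_s_1 + pi_s_2 + pi_s_3 = 1.

Using the first 2 balance equations plus normalization, the linear system A*pi = b is:
  [-2/3, 2/3, 4/15] . pi = 0
  [1/5, -4/5, 3/5] . pi = 0
  [1, 1, 1] . pi = 1

Solving yields:
  pi_s_1 = 23/55
  pi_s_2 = 17/55
  pi_s_3 = 3/11

Verification (pi * P):
  23/55*1/3 + 17/55*2/3 + 3/11*4/15 = 23/55 = pi_s_1  (ok)
  23/55*1/5 + 17/55*1/5 + 3/11*3/5 = 17/55 = pi_s_2  (ok)
  23/55*7/15 + 17/55*2/15 + 3/11*2/15 = 3/11 = pi_s_3  (ok)

Answer: 23/55 17/55 3/11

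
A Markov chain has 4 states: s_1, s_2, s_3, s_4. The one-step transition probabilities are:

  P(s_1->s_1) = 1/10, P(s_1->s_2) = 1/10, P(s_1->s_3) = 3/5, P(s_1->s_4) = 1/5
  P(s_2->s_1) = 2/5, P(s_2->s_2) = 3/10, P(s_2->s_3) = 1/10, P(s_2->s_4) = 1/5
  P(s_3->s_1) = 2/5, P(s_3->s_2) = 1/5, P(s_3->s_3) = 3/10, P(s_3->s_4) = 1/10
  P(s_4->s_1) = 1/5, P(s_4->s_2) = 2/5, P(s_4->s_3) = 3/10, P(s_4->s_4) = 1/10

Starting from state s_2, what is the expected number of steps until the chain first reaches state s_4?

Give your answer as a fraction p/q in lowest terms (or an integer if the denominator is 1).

Let h_i = expected steps to first reach s_4 from state i.
Boundary: h_s_4 = 0.
First-step equations for the other states:
  h_s_1 = 1 + 1/10*h_s_1 + 1/10*h_s_2 + 3/5*h_s_3 + 1/5*h_s_4
  h_s_2 = 1 + 2/5*h_s_1 + 3/10*h_s_2 + 1/10*h_s_3 + 1/5*h_s_4
  h_s_3 = 1 + 2/5*h_s_1 + 1/5*h_s_2 + 3/10*h_s_3 + 1/10*h_s_4

Substituting h_s_4 = 0 and rearranging gives the linear system (I - Q) h = 1:
  [9/10, -1/10, -3/5] . (h_s_1, h_s_2, h_s_3) = 1
  [-2/5, 7/10, -1/10] . (h_s_1, h_s_2, h_s_3) = 1
  [-2/5, -1/5, 7/10] . (h_s_1, h_s_2, h_s_3) = 1

Solving yields:
  h_s_1 = 218/35
  h_s_2 = 208/35
  h_s_3 = 234/35

Starting state is s_2, so the expected hitting time is h_s_2 = 208/35.

Answer: 208/35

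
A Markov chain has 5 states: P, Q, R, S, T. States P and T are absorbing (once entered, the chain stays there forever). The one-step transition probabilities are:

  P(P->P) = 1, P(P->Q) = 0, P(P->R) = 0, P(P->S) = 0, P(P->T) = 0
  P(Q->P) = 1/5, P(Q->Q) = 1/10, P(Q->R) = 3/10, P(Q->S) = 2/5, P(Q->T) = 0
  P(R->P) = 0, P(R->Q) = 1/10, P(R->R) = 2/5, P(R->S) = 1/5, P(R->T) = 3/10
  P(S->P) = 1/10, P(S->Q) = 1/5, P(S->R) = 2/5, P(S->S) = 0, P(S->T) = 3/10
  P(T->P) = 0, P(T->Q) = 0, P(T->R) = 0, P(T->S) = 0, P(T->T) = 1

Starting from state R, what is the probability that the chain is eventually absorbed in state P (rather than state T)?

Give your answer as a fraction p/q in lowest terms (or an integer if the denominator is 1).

Let a_i = P(absorbed in P | start in state i).
Boundary conditions: a_P = 1, a_T = 0.
For each transient state i, a_i = sum_j P(i->j) * a_j:
  a_Q = 1/5*a_P + 1/10*a_Q + 3/10*a_R + 2/5*a_S + 0*a_T
  a_R = 0*a_P + 1/10*a_Q + 2/5*a_R + 1/5*a_S + 3/10*a_T
  a_S = 1/10*a_P + 1/5*a_Q + 2/5*a_R + 0*a_S + 3/10*a_T

Substituting a_P = 1 and a_T = 0, rearrange to (I - Q) a = r where r[i] = P(i -> P):
  [9/10, -3/10, -2/5] . (a_Q, a_R, a_S) = 1/5
  [-1/10, 3/5, -1/5] . (a_Q, a_R, a_S) = 0
  [-1/5, -2/5, 1] . (a_Q, a_R, a_S) = 1/10

Solving yields:
  a_Q = 67/181
  a_R = 25/181
  a_S = 83/362

Starting state is R, so the absorption probability is a_R = 25/181.

Answer: 25/181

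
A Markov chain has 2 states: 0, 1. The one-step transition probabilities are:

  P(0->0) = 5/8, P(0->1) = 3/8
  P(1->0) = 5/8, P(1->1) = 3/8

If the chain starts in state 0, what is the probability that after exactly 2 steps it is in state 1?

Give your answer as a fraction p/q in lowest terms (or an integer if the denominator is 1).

Computing P^2 by repeated multiplication:
P^1 =
  0: [5/8, 3/8]
  1: [5/8, 3/8]
P^2 =
  0: [5/8, 3/8]
  1: [5/8, 3/8]

(P^2)[0 -> 1] = 3/8

Answer: 3/8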